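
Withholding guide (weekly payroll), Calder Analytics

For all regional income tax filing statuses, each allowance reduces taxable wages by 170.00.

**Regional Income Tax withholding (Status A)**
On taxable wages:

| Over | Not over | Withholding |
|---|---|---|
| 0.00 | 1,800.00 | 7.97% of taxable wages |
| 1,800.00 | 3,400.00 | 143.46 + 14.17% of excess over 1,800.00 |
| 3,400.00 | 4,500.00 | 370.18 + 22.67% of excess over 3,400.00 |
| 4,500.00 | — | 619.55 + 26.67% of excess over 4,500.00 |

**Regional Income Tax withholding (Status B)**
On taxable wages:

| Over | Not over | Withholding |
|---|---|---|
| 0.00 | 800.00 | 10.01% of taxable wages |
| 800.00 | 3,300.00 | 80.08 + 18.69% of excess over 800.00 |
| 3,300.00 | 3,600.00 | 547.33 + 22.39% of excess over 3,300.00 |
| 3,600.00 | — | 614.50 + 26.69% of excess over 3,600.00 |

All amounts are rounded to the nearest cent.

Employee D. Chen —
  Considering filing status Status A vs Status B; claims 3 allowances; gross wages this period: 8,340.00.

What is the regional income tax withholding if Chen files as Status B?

Regional Income Tax (Status B): taxable = 8,340.00 − 3×170.00 = 7,830.00
  614.50 + 26.69% × (7,830.00 − 3,600.00) = 614.50 + 26.69% × 4,230.00 = 1,743.49

1,743.49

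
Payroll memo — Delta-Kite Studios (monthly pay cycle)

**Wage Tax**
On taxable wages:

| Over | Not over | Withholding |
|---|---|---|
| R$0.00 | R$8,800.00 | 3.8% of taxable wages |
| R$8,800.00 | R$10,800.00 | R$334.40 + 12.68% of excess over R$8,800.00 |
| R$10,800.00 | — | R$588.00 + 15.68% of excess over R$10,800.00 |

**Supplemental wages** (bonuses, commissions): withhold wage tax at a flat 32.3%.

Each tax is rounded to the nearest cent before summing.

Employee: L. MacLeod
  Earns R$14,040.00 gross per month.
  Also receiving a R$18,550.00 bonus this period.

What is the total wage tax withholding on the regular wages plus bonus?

R$7,087.68

Wage Tax: taxable = R$14,040.00
  R$588.00 + 15.68% × (R$14,040.00 − R$10,800.00) = R$588.00 + 15.68% × R$3,240.00 = R$1,096.03
Supplemental (32.3% flat on bonus): 32.3% × R$18,550.00 = R$5,991.65
Total wage tax: R$1,096.03 + R$5,991.65 = R$7,087.68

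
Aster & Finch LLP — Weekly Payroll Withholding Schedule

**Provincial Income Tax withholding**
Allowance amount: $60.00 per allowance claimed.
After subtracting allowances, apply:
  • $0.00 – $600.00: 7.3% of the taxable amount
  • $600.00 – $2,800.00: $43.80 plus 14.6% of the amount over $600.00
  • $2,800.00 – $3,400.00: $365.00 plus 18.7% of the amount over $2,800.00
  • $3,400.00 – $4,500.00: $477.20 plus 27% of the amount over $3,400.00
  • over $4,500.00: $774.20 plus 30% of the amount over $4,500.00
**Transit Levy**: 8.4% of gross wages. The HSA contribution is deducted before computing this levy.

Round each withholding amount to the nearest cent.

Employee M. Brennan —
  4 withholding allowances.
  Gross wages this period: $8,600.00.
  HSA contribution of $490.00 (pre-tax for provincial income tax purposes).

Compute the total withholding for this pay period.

Provincial Income Tax: taxable = $8,600.00 − $490.00 − 4×$60.00 = $7,870.00
  $774.20 + 30% × ($7,870.00 − $4,500.00) = $774.20 + 30% × $3,370.00 = $1,785.20
Transit Levy: 8.4% × $8,110.00 = $681.24
Total: $1,785.20 + $681.24 = $2,466.44

$2,466.44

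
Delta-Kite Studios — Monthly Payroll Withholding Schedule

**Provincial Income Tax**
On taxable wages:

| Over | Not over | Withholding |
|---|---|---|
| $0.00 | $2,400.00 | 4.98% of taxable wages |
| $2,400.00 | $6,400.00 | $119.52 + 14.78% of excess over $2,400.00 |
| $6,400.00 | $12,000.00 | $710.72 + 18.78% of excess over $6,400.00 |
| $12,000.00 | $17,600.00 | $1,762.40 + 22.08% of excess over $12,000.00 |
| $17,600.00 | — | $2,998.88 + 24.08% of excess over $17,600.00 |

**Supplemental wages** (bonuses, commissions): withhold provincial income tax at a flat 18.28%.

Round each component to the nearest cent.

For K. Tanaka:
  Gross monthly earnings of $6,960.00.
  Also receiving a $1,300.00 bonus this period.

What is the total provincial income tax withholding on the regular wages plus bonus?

$1,053.53

Provincial Income Tax: taxable = $6,960.00
  $710.72 + 18.78% × ($6,960.00 − $6,400.00) = $710.72 + 18.78% × $560.00 = $815.89
Supplemental (18.28% flat on bonus): 18.28% × $1,300.00 = $237.64
Total provincial income tax: $815.89 + $237.64 = $1,053.53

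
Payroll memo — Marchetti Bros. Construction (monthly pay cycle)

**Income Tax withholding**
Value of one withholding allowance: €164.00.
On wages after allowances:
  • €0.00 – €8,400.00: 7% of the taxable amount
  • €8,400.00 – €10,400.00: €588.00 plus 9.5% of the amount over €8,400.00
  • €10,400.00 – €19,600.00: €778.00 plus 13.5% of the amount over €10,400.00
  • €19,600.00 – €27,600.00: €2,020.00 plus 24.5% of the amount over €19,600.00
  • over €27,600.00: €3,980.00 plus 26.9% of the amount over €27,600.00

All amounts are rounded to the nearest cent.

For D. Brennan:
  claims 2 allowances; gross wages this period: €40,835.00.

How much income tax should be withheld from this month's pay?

Income Tax: taxable = €40,835.00 − 2×€164.00 = €40,507.00
  €3,980.00 + 26.9% × (€40,507.00 − €27,600.00) = €3,980.00 + 26.9% × €12,907.00 = €7,451.98

€7,451.98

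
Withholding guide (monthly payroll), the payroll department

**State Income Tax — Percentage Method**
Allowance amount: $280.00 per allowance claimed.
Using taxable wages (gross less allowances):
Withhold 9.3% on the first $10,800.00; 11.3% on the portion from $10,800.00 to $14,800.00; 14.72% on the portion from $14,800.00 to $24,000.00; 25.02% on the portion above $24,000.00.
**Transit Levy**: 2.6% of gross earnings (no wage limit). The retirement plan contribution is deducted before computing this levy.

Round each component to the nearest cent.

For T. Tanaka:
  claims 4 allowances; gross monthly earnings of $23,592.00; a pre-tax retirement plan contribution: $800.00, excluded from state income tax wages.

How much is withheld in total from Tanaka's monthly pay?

$3,060.55

State Income Tax: taxable = $23,592.00 − $800.00 − 4×$280.00 = $21,672.00
  $1,456.40 + 14.72% × ($21,672.00 − $14,800.00) = $1,456.40 + 14.72% × $6,872.00 = $2,467.96
Transit Levy: 2.6% × $22,792.00 = $592.59
Total: $2,467.96 + $592.59 = $3,060.55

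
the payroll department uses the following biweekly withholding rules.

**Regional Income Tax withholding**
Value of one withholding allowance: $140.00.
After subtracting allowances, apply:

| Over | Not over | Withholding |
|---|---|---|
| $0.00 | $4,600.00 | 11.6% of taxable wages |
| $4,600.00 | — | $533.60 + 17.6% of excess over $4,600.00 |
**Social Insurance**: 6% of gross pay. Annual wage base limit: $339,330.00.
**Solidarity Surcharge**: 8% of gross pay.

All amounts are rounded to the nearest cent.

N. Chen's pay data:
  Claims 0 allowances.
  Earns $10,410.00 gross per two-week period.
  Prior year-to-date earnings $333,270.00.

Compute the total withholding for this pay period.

Regional Income Tax: taxable = $10,410.00
  $533.60 + 17.6% × ($10,410.00 − $4,600.00) = $533.60 + 17.6% × $5,810.00 = $1,556.16
Social Insurance: cap $339,330.00 − YTD $333,270.00 = $6,060.00 subject; 6% × $6,060.00 = $363.60
Solidarity Surcharge: 8% × $10,410.00 = $832.80
Total: $1,556.16 + $363.60 + $832.80 = $2,752.56

$2,752.56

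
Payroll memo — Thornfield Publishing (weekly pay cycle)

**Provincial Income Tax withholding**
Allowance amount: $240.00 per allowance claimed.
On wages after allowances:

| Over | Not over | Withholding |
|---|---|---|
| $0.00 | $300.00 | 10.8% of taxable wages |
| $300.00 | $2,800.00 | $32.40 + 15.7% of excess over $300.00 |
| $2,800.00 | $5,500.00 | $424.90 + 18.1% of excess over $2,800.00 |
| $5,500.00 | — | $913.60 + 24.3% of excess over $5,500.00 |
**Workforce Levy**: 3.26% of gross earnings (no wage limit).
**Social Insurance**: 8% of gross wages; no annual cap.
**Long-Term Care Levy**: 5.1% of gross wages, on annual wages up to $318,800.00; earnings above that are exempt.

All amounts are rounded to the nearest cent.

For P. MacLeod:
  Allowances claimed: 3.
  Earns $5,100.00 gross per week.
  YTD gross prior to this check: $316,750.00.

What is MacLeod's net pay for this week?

$3,710.31

Provincial Income Tax: taxable = $5,100.00 − 3×$240.00 = $4,380.00
  $424.90 + 18.1% × ($4,380.00 − $2,800.00) = $424.90 + 18.1% × $1,580.00 = $710.88
Workforce Levy: 3.26% × $5,100.00 = $166.26
Social Insurance: 8% × $5,100.00 = $408.00
Long-Term Care Levy: cap $318,800.00 − YTD $316,750.00 = $2,050.00 subject; 5.1% × $2,050.00 = $104.55
Total withheld: $710.88 + $166.26 + $408.00 + $104.55 = $1,389.69
Net pay: $5,100.00 − $1,389.69 = $3,710.31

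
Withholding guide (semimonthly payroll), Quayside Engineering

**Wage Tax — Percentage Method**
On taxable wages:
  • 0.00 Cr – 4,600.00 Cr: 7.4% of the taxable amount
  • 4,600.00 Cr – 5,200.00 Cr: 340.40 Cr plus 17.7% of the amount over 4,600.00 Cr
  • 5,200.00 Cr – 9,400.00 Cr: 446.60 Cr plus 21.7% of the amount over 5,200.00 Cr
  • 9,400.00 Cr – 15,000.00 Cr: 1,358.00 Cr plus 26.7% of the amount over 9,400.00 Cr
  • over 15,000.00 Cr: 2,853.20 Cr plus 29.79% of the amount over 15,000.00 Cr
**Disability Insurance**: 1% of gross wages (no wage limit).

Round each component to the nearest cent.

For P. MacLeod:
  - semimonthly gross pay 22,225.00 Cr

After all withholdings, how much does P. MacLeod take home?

16,997.22 Cr

Wage Tax: taxable = 22,225.00 Cr
  2,853.20 Cr + 29.79% × (22,225.00 Cr − 15,000.00 Cr) = 2,853.20 Cr + 29.79% × 7,225.00 Cr = 5,005.53 Cr
Disability Insurance: 1% × 22,225.00 Cr = 222.25 Cr
Total withheld: 5,005.53 Cr + 222.25 Cr = 5,227.78 Cr
Net pay: 22,225.00 Cr − 5,227.78 Cr = 16,997.22 Cr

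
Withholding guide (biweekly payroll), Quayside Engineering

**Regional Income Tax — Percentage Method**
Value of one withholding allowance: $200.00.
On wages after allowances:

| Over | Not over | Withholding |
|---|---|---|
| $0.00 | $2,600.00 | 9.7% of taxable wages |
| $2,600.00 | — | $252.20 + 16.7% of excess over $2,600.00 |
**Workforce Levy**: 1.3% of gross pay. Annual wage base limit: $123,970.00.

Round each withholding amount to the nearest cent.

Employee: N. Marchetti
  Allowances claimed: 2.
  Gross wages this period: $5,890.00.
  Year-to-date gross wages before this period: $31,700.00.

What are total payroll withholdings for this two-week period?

$811.40

Regional Income Tax: taxable = $5,890.00 − 2×$200.00 = $5,490.00
  $252.20 + 16.7% × ($5,490.00 − $2,600.00) = $252.20 + 16.7% × $2,890.00 = $734.83
Workforce Levy: 1.3% × $5,890.00 = $76.57
Total: $734.83 + $76.57 = $811.40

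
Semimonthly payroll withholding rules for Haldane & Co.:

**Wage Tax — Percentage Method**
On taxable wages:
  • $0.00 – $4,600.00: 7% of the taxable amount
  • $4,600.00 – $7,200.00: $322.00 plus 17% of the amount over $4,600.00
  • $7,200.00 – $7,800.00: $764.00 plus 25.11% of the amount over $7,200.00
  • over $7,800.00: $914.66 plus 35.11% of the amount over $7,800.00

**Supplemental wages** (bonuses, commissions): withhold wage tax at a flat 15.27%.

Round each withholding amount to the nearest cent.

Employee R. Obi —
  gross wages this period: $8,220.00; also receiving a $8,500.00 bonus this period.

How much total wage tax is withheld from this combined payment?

$2,360.07

Wage Tax: taxable = $8,220.00
  $914.66 + 35.11% × ($8,220.00 − $7,800.00) = $914.66 + 35.11% × $420.00 = $1,062.12
Supplemental (15.27% flat on bonus): 15.27% × $8,500.00 = $1,297.95
Total wage tax: $1,062.12 + $1,297.95 = $2,360.07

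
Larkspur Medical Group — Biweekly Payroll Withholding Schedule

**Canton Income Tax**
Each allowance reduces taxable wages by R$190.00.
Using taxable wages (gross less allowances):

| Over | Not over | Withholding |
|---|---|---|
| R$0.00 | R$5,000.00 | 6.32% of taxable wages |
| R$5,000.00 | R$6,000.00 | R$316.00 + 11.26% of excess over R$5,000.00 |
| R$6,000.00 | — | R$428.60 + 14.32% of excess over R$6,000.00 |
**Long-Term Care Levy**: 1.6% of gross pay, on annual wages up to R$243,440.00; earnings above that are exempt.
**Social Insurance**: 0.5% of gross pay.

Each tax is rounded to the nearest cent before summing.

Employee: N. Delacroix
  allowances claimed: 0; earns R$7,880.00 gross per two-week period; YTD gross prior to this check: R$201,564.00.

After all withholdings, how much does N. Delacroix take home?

Canton Income Tax: taxable = R$7,880.00
  R$428.60 + 14.32% × (R$7,880.00 − R$6,000.00) = R$428.60 + 14.32% × R$1,880.00 = R$697.82
Long-Term Care Levy: 1.6% × R$7,880.00 = R$126.08
Social Insurance: 0.5% × R$7,880.00 = R$39.40
Total withheld: R$697.82 + R$126.08 + R$39.40 = R$863.30
Net pay: R$7,880.00 − R$863.30 = R$7,016.70

R$7,016.70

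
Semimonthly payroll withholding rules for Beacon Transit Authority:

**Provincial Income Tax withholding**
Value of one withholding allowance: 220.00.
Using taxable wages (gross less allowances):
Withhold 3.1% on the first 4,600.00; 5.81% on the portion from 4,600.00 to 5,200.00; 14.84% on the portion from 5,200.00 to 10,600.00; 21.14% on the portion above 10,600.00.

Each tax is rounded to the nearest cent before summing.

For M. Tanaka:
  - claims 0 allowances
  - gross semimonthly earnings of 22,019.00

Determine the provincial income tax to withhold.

Provincial Income Tax: taxable = 22,019.00
  978.82 + 21.14% × (22,019.00 − 10,600.00) = 978.82 + 21.14% × 11,419.00 = 3,392.80

3,392.80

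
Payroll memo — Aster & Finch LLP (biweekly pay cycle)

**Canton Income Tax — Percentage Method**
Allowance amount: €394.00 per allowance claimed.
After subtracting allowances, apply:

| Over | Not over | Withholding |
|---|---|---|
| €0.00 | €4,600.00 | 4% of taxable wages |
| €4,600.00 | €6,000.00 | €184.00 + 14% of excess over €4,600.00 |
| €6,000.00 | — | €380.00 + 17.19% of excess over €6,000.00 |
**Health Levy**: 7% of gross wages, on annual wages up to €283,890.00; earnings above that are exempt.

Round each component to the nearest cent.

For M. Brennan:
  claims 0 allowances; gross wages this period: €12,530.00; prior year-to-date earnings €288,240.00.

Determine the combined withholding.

€1,502.51

Canton Income Tax: taxable = €12,530.00
  €380.00 + 17.19% × (€12,530.00 − €6,000.00) = €380.00 + 17.19% × €6,530.00 = €1,502.51
Health Levy: YTD €288,240.00 ≥ cap €283,890.00 → €0.00
Total: €1,502.51 + €0.00 = €1,502.51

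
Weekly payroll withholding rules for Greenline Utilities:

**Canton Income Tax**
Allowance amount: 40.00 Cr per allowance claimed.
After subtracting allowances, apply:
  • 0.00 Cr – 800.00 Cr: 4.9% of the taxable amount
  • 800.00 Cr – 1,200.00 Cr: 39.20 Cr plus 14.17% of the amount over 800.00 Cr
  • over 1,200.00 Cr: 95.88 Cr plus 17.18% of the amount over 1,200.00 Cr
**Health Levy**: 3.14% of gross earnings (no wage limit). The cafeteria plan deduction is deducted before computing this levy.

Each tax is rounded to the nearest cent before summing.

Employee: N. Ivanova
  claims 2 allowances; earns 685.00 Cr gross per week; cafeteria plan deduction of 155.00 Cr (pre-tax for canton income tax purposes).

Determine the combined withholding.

Canton Income Tax: taxable = 685.00 Cr − 155.00 Cr − 2×40.00 Cr = 450.00 Cr
  4.9% × 450.00 Cr = 22.05 Cr
Health Levy: 3.14% × 530.00 Cr = 16.64 Cr
Total: 22.05 Cr + 16.64 Cr = 38.69 Cr

38.69 Cr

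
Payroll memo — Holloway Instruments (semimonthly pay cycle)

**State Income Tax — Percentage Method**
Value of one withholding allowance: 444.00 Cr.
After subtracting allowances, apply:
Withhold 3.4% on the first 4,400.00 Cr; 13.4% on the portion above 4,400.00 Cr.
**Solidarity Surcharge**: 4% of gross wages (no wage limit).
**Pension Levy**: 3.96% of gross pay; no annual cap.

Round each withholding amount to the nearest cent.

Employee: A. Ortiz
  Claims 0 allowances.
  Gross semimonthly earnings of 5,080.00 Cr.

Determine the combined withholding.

State Income Tax: taxable = 5,080.00 Cr
  149.60 Cr + 13.4% × (5,080.00 Cr − 4,400.00 Cr) = 149.60 Cr + 13.4% × 680.00 Cr = 240.72 Cr
Solidarity Surcharge: 4% × 5,080.00 Cr = 203.20 Cr
Pension Levy: 3.96% × 5,080.00 Cr = 201.17 Cr
Total: 240.72 Cr + 203.20 Cr + 201.17 Cr = 645.09 Cr

645.09 Cr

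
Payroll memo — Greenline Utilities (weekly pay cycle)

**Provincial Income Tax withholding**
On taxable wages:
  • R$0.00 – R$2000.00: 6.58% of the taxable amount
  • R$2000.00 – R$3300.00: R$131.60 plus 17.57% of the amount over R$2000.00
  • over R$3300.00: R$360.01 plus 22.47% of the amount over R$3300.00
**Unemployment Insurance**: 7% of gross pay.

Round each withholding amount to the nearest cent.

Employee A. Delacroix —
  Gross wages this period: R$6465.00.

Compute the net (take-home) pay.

Provincial Income Tax: taxable = R$6465.00
  R$360.01 + 22.47% × (R$6465.00 − R$3300.00) = R$360.01 + 22.47% × R$3165.00 = R$1071.19
Unemployment Insurance: 7% × R$6465.00 = R$452.55
Total withheld: R$1071.19 + R$452.55 = R$1523.74
Net pay: R$6465.00 − R$1523.74 = R$4941.26

R$4941.26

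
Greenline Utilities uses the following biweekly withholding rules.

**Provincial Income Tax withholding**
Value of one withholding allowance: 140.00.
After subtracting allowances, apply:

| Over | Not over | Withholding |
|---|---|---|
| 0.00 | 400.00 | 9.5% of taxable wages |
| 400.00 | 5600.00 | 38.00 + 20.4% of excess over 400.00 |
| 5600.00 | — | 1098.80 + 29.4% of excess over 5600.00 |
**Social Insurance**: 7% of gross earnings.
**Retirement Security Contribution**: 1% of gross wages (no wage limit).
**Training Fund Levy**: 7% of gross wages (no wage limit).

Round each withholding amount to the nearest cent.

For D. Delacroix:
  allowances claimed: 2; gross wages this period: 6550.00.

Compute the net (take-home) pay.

Provincial Income Tax: taxable = 6550.00 − 2×140.00 = 6270.00
  1098.80 + 29.4% × (6270.00 − 5600.00) = 1098.80 + 29.4% × 670.00 = 1295.78
Social Insurance: 7% × 6550.00 = 458.50
Retirement Security Contribution: 1% × 6550.00 = 65.50
Training Fund Levy: 7% × 6550.00 = 458.50
Total withheld: 1295.78 + 458.50 + 65.50 + 458.50 = 2278.28
Net pay: 6550.00 − 2278.28 = 4271.72

4271.72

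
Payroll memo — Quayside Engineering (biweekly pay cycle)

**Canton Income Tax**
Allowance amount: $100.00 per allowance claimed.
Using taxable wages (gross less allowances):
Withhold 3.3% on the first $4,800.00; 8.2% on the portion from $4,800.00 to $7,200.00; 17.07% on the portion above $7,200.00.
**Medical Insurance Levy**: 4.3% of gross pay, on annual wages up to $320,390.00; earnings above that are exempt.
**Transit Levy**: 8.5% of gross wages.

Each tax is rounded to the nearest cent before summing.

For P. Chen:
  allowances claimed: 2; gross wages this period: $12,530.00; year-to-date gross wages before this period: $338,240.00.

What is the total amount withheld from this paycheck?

Canton Income Tax: taxable = $12,530.00 − 2×$100.00 = $12,330.00
  $355.20 + 17.07% × ($12,330.00 − $7,200.00) = $355.20 + 17.07% × $5,130.00 = $1,230.89
Medical Insurance Levy: YTD $338,240.00 ≥ cap $320,390.00 → $0.00
Transit Levy: 8.5% × $12,530.00 = $1,065.05
Total: $1,230.89 + $0.00 + $1,065.05 = $2,295.94

$2,295.94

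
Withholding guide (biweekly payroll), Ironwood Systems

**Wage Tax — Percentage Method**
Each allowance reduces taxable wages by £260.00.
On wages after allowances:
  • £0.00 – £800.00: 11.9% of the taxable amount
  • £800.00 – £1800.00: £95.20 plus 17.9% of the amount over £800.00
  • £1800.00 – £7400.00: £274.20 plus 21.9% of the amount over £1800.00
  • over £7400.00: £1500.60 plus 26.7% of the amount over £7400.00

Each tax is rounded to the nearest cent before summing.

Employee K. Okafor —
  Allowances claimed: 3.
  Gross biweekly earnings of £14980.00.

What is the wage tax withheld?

Wage Tax: taxable = £14980.00 − 3×£260.00 = £14200.00
  £1500.60 + 26.7% × (£14200.00 − £7400.00) = £1500.60 + 26.7% × £6800.00 = £3316.20

£3316.20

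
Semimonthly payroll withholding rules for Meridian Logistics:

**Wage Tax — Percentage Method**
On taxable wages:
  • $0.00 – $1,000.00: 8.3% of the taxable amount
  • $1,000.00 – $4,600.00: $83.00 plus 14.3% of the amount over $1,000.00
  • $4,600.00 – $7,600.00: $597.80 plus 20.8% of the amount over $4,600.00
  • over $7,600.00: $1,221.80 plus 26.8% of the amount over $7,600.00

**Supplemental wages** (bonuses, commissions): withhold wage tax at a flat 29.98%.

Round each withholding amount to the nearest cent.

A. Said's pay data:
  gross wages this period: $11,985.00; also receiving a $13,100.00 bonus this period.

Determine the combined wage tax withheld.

$6,324.36

Wage Tax: taxable = $11,985.00
  $1,221.80 + 26.8% × ($11,985.00 − $7,600.00) = $1,221.80 + 26.8% × $4,385.00 = $2,396.98
Supplemental (29.98% flat on bonus): 29.98% × $13,100.00 = $3,927.38
Total wage tax: $2,396.98 + $3,927.38 = $6,324.36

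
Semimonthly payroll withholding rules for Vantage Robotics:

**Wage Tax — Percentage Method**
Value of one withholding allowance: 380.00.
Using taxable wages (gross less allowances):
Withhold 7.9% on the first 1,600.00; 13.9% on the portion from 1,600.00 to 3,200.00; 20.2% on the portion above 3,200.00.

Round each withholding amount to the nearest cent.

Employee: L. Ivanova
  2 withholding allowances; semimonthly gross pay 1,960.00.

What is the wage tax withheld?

94.80

Wage Tax: taxable = 1,960.00 − 2×380.00 = 1,200.00
  7.9% × 1,200.00 = 94.80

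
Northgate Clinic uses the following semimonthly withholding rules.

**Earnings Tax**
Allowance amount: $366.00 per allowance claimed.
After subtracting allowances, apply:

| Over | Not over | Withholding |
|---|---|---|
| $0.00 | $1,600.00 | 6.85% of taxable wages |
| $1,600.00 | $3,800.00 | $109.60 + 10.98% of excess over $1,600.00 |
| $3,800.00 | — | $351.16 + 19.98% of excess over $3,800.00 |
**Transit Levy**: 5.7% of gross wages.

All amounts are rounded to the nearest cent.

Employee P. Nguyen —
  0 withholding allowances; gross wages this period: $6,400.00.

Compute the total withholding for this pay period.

Earnings Tax: taxable = $6,400.00
  $351.16 + 19.98% × ($6,400.00 − $3,800.00) = $351.16 + 19.98% × $2,600.00 = $870.64
Transit Levy: 5.7% × $6,400.00 = $364.80
Total: $870.64 + $364.80 = $1,235.44

$1,235.44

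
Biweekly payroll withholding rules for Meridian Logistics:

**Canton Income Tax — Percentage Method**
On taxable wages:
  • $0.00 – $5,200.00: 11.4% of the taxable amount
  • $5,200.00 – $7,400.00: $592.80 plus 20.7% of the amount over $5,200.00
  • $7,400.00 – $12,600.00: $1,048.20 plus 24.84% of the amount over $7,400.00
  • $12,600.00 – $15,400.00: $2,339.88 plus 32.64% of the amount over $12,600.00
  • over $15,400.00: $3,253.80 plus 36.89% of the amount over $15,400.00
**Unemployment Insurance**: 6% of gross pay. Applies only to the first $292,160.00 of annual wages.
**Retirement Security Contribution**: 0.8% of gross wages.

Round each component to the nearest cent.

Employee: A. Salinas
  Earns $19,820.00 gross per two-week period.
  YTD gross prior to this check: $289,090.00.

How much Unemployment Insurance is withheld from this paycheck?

$184.20

Unemployment Insurance: cap $292,160.00 − YTD $289,090.00 = $3,070.00 subject; 6% × $3,070.00 = $184.20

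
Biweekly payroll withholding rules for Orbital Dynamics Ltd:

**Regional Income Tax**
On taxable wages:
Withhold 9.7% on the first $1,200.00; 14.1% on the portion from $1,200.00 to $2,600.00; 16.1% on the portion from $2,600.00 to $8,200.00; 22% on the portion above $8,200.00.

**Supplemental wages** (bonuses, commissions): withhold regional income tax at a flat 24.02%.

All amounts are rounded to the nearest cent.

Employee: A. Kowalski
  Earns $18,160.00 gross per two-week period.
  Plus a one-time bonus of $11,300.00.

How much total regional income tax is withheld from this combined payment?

Regional Income Tax: taxable = $18,160.00
  $1,215.40 + 22% × ($18,160.00 − $8,200.00) = $1,215.40 + 22% × $9,960.00 = $3,406.60
Supplemental (24.02% flat on bonus): 24.02% × $11,300.00 = $2,714.26
Total regional income tax: $3,406.60 + $2,714.26 = $6,120.86

$6,120.86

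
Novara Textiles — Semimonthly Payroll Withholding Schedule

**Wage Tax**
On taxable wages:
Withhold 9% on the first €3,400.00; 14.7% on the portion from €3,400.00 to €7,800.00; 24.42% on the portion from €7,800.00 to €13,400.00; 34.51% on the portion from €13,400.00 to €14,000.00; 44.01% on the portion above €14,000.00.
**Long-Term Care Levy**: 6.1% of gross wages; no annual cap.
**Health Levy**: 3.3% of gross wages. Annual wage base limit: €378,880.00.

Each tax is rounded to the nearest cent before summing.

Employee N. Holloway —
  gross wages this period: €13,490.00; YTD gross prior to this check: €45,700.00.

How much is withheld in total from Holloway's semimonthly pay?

Wage Tax: taxable = €13,490.00
  €2,320.32 + 34.51% × (€13,490.00 − €13,400.00) = €2,320.32 + 34.51% × €90.00 = €2,351.38
Long-Term Care Levy: 6.1% × €13,490.00 = €822.89
Health Levy: 3.3% × €13,490.00 = €445.17
Total: €2,351.38 + €822.89 + €445.17 = €3,619.44

€3,619.44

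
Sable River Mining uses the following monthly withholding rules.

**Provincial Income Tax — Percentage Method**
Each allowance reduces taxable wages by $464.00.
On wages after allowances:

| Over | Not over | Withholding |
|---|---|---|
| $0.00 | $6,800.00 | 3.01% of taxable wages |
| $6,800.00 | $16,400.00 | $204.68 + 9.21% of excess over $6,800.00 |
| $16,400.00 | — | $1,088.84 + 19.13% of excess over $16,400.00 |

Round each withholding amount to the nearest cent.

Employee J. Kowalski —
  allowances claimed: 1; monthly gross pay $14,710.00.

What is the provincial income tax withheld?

$890.46

Provincial Income Tax: taxable = $14,710.00 − 1×$464.00 = $14,246.00
  $204.68 + 9.21% × ($14,246.00 − $6,800.00) = $204.68 + 9.21% × $7,446.00 = $890.46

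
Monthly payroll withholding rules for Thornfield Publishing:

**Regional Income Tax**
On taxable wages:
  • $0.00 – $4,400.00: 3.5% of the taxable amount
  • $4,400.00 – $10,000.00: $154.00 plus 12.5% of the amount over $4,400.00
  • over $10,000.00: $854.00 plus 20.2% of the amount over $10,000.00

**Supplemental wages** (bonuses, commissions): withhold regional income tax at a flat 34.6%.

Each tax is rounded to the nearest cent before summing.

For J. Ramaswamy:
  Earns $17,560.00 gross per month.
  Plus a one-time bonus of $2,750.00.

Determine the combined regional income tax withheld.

Regional Income Tax: taxable = $17,560.00
  $854.00 + 20.2% × ($17,560.00 − $10,000.00) = $854.00 + 20.2% × $7,560.00 = $2,381.12
Supplemental (34.6% flat on bonus): 34.6% × $2,750.00 = $951.50
Total regional income tax: $2,381.12 + $951.50 = $3,332.62

$3,332.62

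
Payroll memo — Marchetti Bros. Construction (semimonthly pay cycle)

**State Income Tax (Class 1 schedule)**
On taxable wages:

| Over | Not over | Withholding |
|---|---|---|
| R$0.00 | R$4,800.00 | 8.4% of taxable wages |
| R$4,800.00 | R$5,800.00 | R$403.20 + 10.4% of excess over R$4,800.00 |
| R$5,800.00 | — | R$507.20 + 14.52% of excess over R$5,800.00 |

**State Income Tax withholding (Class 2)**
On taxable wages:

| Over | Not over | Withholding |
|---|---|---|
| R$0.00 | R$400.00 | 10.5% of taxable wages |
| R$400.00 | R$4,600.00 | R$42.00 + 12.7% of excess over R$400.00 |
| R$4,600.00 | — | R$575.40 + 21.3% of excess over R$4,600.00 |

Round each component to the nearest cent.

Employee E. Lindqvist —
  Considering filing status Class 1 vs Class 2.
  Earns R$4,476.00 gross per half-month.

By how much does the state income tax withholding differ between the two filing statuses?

R$183.67

State Income Tax (Class 1): taxable = R$4,476.00
  8.4% × R$4,476.00 = R$375.98
State Income Tax (Class 2): taxable = R$4,476.00
  R$42.00 + 12.7% × (R$4,476.00 − R$400.00) = R$42.00 + 12.7% × R$4,076.00 = R$559.65
Difference: |R$375.98 − R$559.65| = R$183.67 (higher under Class 2)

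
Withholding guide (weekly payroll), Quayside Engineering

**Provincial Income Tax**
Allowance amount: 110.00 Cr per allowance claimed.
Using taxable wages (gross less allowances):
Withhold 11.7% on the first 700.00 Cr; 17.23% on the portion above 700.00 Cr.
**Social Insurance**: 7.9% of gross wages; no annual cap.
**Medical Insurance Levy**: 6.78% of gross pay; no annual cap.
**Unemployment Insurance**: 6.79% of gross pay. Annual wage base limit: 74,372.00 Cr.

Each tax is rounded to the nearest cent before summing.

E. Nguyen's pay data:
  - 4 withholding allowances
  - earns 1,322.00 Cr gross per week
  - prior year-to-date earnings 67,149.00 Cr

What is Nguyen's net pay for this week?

924.91 Cr

Provincial Income Tax: taxable = 1,322.00 Cr − 4×110.00 Cr = 882.00 Cr
  81.90 Cr + 17.23% × (882.00 Cr − 700.00 Cr) = 81.90 Cr + 17.23% × 182.00 Cr = 113.26 Cr
Social Insurance: 7.9% × 1,322.00 Cr = 104.44 Cr
Medical Insurance Levy: 6.78% × 1,322.00 Cr = 89.63 Cr
Unemployment Insurance: 6.79% × 1,322.00 Cr = 89.76 Cr
Total withheld: 113.26 Cr + 104.44 Cr + 89.63 Cr + 89.76 Cr = 397.09 Cr
Net pay: 1,322.00 Cr − 397.09 Cr = 924.91 Cr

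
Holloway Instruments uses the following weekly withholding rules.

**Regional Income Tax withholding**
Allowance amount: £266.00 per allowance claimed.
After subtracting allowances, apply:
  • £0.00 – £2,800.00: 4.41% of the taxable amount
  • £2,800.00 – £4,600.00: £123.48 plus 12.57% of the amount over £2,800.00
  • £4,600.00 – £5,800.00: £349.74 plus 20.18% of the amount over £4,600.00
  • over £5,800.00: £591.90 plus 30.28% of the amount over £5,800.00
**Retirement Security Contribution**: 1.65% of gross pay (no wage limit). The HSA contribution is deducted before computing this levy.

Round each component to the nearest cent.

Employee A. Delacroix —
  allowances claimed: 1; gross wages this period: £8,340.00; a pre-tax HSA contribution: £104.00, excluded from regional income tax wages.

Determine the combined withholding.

£1,384.87

Regional Income Tax: taxable = £8,340.00 − £104.00 − 1×£266.00 = £7,970.00
  £591.90 + 30.28% × (£7,970.00 − £5,800.00) = £591.90 + 30.28% × £2,170.00 = £1,248.98
Retirement Security Contribution: 1.65% × £8,236.00 = £135.89
Total: £1,248.98 + £135.89 = £1,384.87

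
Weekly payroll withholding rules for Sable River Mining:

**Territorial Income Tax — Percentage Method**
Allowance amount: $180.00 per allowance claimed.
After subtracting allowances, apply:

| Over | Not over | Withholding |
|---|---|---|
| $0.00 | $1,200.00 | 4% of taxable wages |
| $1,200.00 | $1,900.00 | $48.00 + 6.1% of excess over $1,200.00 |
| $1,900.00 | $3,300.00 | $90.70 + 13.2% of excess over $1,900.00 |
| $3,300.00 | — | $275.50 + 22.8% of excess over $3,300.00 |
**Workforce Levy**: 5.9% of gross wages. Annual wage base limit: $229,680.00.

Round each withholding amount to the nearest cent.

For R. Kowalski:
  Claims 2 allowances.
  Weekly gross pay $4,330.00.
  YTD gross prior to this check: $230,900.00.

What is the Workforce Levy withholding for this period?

Workforce Levy: YTD $230,900.00 ≥ cap $229,680.00 → $0.00

$0.00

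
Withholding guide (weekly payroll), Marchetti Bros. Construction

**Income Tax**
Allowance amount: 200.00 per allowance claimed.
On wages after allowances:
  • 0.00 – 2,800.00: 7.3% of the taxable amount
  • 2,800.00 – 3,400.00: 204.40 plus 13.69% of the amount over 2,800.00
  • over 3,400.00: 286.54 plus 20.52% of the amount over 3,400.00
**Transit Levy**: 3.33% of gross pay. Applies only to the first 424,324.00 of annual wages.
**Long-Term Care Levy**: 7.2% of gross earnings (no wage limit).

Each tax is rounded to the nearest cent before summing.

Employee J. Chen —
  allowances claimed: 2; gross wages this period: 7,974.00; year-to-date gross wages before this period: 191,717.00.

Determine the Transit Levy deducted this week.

Transit Levy: 3.33% × 7,974.00 = 265.53

265.53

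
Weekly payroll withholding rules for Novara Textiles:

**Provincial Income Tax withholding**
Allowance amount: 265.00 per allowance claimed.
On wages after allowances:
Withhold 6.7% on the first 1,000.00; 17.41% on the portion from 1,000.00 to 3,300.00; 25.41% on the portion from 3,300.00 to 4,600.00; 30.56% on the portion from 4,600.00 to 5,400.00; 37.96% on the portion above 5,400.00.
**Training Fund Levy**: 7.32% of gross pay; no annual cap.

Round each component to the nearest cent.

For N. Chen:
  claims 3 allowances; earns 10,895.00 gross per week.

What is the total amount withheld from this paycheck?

Provincial Income Tax: taxable = 10,895.00 − 3×265.00 = 10,100.00
  1,042.24 + 37.96% × (10,100.00 − 5,400.00) = 1,042.24 + 37.96% × 4,700.00 = 2,826.36
Training Fund Levy: 7.32% × 10,895.00 = 797.51
Total: 2,826.36 + 797.51 = 3,623.87

3,623.87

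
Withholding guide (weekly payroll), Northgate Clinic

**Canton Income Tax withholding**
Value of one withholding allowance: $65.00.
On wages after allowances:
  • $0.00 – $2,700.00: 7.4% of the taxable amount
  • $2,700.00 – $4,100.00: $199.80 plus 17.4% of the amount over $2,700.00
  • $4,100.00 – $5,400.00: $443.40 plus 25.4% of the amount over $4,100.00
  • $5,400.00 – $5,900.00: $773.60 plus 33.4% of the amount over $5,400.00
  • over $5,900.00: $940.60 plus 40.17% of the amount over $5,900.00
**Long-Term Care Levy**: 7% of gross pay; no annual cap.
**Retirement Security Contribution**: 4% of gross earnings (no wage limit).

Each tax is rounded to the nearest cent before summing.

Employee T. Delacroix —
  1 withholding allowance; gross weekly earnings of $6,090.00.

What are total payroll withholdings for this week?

Canton Income Tax: taxable = $6,090.00 − 1×$65.00 = $6,025.00
  $940.60 + 40.17% × ($6,025.00 − $5,900.00) = $940.60 + 40.17% × $125.00 = $990.81
Long-Term Care Levy: 7% × $6,090.00 = $426.30
Retirement Security Contribution: 4% × $6,090.00 = $243.60
Total: $990.81 + $426.30 + $243.60 = $1,660.71

$1,660.71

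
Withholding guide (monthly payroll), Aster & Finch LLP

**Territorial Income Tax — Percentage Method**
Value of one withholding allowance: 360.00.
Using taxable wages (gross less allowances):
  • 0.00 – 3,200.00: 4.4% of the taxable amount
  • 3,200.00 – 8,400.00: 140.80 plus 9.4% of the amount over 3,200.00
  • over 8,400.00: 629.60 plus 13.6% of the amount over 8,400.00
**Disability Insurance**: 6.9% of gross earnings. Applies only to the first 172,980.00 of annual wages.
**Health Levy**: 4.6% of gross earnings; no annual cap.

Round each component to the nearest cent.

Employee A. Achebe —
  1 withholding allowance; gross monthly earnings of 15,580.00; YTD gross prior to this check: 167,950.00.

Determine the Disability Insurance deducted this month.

347.07

Disability Insurance: cap 172,980.00 − YTD 167,950.00 = 5,030.00 subject; 6.9% × 5,030.00 = 347.07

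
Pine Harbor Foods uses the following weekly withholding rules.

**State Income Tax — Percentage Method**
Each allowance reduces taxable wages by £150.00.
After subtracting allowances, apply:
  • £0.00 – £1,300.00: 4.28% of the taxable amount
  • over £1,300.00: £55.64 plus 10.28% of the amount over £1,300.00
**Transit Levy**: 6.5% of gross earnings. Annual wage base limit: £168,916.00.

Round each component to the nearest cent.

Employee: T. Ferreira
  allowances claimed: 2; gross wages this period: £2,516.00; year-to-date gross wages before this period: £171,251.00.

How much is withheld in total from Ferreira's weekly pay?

State Income Tax: taxable = £2,516.00 − 2×£150.00 = £2,216.00
  £55.64 + 10.28% × (£2,216.00 − £1,300.00) = £55.64 + 10.28% × £916.00 = £149.80
Transit Levy: YTD £171,251.00 ≥ cap £168,916.00 → £0.00
Total: £149.80 + £0.00 = £149.80

£149.80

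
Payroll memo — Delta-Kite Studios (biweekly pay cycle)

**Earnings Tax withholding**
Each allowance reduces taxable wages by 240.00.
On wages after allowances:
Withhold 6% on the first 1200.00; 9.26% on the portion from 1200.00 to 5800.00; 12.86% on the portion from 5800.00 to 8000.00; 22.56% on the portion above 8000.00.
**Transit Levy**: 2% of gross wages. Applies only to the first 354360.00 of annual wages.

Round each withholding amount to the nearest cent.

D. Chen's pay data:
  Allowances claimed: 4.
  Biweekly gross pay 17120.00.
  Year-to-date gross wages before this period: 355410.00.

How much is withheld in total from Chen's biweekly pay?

2621.78

Earnings Tax: taxable = 17120.00 − 4×240.00 = 16160.00
  780.88 + 22.56% × (16160.00 − 8000.00) = 780.88 + 22.56% × 8160.00 = 2621.78
Transit Levy: YTD 355410.00 ≥ cap 354360.00 → 0.00
Total: 2621.78 + 0.00 = 2621.78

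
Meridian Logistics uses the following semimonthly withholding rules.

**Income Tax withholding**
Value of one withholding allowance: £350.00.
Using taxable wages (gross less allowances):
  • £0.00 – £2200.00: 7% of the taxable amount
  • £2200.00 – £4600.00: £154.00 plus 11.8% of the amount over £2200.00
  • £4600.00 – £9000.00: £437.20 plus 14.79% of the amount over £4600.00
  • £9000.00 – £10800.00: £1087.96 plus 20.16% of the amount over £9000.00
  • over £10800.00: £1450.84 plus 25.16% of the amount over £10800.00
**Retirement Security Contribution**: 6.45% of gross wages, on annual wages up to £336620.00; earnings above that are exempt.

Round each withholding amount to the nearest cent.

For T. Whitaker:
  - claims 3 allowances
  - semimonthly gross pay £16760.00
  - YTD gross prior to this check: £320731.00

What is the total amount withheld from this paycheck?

£3711.04

Income Tax: taxable = £16760.00 − 3×£350.00 = £15710.00
  £1450.84 + 25.16% × (£15710.00 − £10800.00) = £1450.84 + 25.16% × £4910.00 = £2686.20
Retirement Security Contribution: cap £336620.00 − YTD £320731.00 = £15889.00 subject; 6.45% × £15889.00 = £1024.84
Total: £2686.20 + £1024.84 = £3711.04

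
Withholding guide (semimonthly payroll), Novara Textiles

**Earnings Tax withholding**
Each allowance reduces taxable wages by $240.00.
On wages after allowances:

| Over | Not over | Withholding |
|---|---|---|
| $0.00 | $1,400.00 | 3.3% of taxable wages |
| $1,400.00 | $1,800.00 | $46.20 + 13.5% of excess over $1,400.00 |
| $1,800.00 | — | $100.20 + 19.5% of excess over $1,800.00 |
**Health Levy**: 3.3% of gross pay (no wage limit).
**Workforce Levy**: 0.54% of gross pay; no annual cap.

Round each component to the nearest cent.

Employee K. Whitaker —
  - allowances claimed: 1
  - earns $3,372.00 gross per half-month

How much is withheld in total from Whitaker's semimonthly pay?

Earnings Tax: taxable = $3,372.00 − 1×$240.00 = $3,132.00
  $100.20 + 19.5% × ($3,132.00 − $1,800.00) = $100.20 + 19.5% × $1,332.00 = $359.94
Health Levy: 3.3% × $3,372.00 = $111.28
Workforce Levy: 0.54% × $3,372.00 = $18.21
Total: $359.94 + $111.28 + $18.21 = $489.43

$489.43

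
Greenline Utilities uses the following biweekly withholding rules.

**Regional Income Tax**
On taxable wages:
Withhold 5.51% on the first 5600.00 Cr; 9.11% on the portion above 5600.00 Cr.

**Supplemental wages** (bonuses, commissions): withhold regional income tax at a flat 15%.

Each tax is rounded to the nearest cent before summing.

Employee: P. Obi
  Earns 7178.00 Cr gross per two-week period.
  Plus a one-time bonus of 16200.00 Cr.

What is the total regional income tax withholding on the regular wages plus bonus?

2882.32 Cr

Regional Income Tax: taxable = 7178.00 Cr
  308.56 Cr + 9.11% × (7178.00 Cr − 5600.00 Cr) = 308.56 Cr + 9.11% × 1578.00 Cr = 452.32 Cr
Supplemental (15% flat on bonus): 15% × 16200.00 Cr = 2430.00 Cr
Total regional income tax: 452.32 Cr + 2430.00 Cr = 2882.32 Cr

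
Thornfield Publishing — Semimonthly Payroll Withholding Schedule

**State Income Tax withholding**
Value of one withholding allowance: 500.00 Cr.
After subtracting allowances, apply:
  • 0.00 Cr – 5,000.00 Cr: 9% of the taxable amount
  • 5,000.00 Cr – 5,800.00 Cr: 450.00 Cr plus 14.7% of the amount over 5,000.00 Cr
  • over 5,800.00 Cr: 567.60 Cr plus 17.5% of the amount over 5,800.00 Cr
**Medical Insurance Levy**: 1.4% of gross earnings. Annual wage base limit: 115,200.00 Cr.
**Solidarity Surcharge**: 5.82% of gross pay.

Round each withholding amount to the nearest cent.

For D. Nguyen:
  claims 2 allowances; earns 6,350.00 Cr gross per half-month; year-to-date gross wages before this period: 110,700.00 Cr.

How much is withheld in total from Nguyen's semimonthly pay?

934.02 Cr

State Income Tax: taxable = 6,350.00 Cr − 2×500.00 Cr = 5,350.00 Cr
  450.00 Cr + 14.7% × (5,350.00 Cr − 5,000.00 Cr) = 450.00 Cr + 14.7% × 350.00 Cr = 501.45 Cr
Medical Insurance Levy: cap 115,200.00 Cr − YTD 110,700.00 Cr = 4,500.00 Cr subject; 1.4% × 4,500.00 Cr = 63.00 Cr
Solidarity Surcharge: 5.82% × 6,350.00 Cr = 369.57 Cr
Total: 501.45 Cr + 63.00 Cr + 369.57 Cr = 934.02 Cr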